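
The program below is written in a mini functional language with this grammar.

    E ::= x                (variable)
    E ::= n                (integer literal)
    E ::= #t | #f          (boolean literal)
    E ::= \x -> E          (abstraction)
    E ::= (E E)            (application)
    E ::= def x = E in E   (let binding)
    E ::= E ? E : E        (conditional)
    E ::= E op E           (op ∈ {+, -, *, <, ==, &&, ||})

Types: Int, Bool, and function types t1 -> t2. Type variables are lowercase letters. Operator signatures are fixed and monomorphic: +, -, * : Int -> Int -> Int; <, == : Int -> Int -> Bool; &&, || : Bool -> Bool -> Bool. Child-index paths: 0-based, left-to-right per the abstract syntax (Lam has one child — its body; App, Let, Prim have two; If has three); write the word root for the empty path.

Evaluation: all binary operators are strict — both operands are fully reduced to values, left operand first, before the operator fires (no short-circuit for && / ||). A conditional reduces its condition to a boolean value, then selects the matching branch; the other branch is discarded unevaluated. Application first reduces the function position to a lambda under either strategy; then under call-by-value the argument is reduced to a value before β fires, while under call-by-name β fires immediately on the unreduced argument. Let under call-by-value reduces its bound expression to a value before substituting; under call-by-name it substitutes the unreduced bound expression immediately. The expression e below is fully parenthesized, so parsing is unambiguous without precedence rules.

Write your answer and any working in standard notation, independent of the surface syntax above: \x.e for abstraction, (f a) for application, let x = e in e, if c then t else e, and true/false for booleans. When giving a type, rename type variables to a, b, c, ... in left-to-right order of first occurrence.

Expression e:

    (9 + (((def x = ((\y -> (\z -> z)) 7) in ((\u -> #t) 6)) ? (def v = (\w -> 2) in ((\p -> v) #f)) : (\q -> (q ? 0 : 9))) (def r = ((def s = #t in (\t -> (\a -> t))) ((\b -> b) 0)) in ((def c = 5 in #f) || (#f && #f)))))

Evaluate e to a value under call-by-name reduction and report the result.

Trace:
step 0: (9 + ((if (let x = ((\y.(\z.z)) 7) in ((\u.true) 6)) then (let v = (\w.2) in ((\p.v) false)) else (\q.(if q then 0 else 9))) (let r = ((let s = true in (\t.(\a.t))) ((\b.b) 0)) in ((let c = 5 in false) || (false && false)))))
step 1: [let@1.0.0] (9 + ((if ((\u.true) 6) then (let v = (\w.2) in ((\p.v) false)) else (\q.(if q then 0 else 9))) (let r = ((let s = true in (\t.(\a.t))) ((\b.b) 0)) in ((let c = 5 in false) || (false && false)))))
step 2: [beta@1.0.0] (9 + ((if true then (let v = (\w.2) in ((\p.v) false)) else (\q.(if q then 0 else 9))) (let r = ((let s = true in (\t.(\a.t))) ((\b.b) 0)) in ((let c = 5 in false) || (false && false)))))
step 3: [if@1.0] (9 + ((let v = (\w.2) in ((\p.v) false)) (let r = ((let s = true in (\t.(\a.t))) ((\b.b) 0)) in ((let c = 5 in false) || (false && false)))))
step 4: [let@1.0] (9 + (((\p.(\w.2)) false) (let r = ((let s = true in (\t.(\a.t))) ((\b.b) 0)) in ((let c = 5 in false) || (false && false)))))
step 5: [beta@1.0] (9 + ((\w.2) (let r = ((let s = true in (\t.(\a.t))) ((\b.b) 0)) in ((let c = 5 in false) || (false && false)))))
step 6: [beta@1] (9 + 2)
step 7: [delta@root] 11

Answer: 11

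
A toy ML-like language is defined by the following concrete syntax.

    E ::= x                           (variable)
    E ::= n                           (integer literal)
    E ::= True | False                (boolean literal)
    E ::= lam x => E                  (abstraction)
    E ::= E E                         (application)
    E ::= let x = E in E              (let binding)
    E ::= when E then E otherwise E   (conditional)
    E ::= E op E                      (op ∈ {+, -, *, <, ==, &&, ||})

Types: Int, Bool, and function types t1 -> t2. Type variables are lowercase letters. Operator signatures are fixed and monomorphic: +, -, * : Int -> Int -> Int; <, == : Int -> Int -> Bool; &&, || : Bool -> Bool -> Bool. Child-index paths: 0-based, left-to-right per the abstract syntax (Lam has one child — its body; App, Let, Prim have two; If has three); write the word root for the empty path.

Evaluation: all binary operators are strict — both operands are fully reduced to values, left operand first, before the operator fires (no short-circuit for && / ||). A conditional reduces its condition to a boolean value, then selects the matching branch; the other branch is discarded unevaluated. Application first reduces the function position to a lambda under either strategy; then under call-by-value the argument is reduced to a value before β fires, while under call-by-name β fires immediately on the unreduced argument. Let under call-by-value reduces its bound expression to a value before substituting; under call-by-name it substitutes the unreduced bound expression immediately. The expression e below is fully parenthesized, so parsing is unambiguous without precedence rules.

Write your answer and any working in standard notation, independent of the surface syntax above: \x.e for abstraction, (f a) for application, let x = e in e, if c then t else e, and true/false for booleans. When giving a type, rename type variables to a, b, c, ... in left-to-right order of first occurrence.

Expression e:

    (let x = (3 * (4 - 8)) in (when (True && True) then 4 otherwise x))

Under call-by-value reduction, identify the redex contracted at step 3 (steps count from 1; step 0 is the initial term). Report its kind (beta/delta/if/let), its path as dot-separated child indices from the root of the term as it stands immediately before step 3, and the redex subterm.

Answer: let at root : (let x = -12 in (if (true && true) then 4 else x))

Trace:
step 0: (let x = (3 * (4 - 8)) in (if (true && true) then 4 else x))
step 1: [delta@0.1] (let x = (3 * -4) in (if (true && true) then 4 else x))
step 2: [delta@0] (let x = -12 in (if (true && true) then 4 else x))
step 3: [let@root] (if (true && true) then 4 else -12)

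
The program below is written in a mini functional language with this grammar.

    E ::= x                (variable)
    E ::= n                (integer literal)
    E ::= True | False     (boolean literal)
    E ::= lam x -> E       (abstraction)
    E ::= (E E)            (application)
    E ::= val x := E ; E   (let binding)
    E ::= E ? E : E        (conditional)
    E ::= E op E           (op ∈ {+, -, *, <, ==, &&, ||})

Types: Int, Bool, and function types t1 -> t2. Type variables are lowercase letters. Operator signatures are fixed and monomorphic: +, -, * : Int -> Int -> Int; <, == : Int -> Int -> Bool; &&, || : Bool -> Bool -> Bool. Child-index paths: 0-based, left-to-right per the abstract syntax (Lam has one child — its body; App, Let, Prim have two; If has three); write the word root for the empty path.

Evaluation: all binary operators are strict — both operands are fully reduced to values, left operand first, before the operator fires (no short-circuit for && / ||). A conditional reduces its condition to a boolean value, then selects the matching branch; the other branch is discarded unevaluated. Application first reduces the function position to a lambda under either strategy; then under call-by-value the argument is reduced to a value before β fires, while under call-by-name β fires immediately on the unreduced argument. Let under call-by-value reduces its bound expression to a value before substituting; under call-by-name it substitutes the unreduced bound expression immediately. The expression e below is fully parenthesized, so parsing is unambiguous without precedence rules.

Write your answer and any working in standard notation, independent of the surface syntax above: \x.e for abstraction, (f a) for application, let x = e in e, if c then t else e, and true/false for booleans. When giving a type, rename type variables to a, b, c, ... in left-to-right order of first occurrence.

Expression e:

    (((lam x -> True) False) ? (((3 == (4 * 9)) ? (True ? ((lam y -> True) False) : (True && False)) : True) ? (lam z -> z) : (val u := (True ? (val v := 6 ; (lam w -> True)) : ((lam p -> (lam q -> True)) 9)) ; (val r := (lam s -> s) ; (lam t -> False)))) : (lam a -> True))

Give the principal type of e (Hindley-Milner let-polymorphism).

Answer: Bool -> Bool

Trace:
\x._ : a -> Bool
  unify a -> Bool ~ Bool -> b
  unify a ~ Bool
  unify Bool ~ b
_ _ : Bool
  unify Bool ~ Bool
  unify Int ~ Int
  unify Int ~ Int
  unify Int ~ Int
  unify Int ~ Int
  unify Bool ~ Bool
  unify Bool ~ Bool
\y._ : c -> Bool
  unify c -> Bool ~ Bool -> d
  unify c ~ Bool
  unify Bool ~ d
_ _ : Bool
  unify Bool ~ Bool
  unify Bool ~ Bool
  unify Bool ~ Bool
  unify Bool ~ Bool
  unify Bool ~ Bool
z : e
\z._ : e -> e
  unify Bool ~ Bool
let v : Int
\w._ : f -> Bool
\q._ : h -> Bool
\p._ : g -> h -> Bool
  unify g -> h -> Bool ~ Int -> i
  unify g ~ Int
  unify h -> Bool ~ i
_ _ : h -> Bool
  unify f -> Bool ~ h -> Bool
  unify f ~ h
  unify Bool ~ Bool
let u : forall. h -> Bool
s : j
\s._ : j -> j
let r : forall. j -> j
\t._ : k -> Bool
  unify e -> e ~ k -> Bool
  unify e ~ k
  unify k ~ Bool
\a._ : l -> Bool
  unify Bool -> Bool ~ l -> Bool
  unify Bool ~ l
  unify Bool ~ Bool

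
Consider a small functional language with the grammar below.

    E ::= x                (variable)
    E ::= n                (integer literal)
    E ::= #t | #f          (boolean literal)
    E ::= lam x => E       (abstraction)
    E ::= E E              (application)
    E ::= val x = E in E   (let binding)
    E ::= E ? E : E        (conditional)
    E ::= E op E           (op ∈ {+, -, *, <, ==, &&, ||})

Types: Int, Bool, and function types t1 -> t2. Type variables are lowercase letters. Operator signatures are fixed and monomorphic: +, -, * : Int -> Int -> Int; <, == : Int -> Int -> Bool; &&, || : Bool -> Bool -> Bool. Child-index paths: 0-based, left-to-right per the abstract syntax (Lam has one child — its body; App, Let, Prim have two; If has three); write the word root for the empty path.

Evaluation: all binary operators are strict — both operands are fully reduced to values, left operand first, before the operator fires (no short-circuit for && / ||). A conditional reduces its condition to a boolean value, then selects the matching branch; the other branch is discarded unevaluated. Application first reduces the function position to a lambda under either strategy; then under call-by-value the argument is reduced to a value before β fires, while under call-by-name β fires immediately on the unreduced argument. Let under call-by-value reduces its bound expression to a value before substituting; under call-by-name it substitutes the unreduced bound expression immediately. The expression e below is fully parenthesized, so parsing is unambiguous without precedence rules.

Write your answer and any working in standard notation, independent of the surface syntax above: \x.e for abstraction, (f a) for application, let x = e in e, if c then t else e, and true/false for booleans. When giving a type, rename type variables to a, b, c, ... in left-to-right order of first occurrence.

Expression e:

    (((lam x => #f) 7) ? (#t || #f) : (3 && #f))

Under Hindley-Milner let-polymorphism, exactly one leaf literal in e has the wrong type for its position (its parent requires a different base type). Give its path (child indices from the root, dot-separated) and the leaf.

Trace:
\x._ : a -> Bool
  unify a -> Bool ~ Int -> b
  unify a ~ Int
  unify Bool ~ b
_ _ : Bool
  unify Bool ~ Bool
  unify Bool ~ Bool
  unify Bool ~ Bool
  unify Int ~ Bool
  FAIL: mismatch Int ~ Bool

Answer: 2.0 : 3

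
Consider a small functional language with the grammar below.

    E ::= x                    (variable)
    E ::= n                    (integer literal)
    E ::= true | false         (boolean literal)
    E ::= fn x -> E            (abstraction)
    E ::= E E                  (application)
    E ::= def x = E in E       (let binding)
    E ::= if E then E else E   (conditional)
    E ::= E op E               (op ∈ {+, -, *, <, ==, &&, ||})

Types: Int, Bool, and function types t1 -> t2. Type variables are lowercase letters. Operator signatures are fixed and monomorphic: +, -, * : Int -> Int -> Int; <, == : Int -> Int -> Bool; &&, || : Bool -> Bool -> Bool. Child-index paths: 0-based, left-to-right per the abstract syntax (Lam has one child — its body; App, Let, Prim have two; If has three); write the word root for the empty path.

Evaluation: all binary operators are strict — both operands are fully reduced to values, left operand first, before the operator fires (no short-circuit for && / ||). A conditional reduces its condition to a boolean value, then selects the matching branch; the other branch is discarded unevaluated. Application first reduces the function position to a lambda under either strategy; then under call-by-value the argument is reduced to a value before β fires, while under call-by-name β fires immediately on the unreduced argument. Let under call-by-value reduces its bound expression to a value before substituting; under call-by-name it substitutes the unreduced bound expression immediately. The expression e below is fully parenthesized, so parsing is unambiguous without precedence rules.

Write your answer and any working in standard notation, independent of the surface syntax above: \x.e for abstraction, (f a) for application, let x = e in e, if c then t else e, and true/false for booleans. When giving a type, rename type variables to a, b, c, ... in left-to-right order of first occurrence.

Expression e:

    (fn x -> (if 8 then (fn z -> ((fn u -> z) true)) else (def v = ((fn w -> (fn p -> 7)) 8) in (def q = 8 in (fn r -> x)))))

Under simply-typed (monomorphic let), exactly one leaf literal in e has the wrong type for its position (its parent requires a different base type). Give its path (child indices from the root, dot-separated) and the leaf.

Derivation:
  unify Int ~ Bool
  FAIL: mismatch Int ~ Bool

Answer: 0.0 : 8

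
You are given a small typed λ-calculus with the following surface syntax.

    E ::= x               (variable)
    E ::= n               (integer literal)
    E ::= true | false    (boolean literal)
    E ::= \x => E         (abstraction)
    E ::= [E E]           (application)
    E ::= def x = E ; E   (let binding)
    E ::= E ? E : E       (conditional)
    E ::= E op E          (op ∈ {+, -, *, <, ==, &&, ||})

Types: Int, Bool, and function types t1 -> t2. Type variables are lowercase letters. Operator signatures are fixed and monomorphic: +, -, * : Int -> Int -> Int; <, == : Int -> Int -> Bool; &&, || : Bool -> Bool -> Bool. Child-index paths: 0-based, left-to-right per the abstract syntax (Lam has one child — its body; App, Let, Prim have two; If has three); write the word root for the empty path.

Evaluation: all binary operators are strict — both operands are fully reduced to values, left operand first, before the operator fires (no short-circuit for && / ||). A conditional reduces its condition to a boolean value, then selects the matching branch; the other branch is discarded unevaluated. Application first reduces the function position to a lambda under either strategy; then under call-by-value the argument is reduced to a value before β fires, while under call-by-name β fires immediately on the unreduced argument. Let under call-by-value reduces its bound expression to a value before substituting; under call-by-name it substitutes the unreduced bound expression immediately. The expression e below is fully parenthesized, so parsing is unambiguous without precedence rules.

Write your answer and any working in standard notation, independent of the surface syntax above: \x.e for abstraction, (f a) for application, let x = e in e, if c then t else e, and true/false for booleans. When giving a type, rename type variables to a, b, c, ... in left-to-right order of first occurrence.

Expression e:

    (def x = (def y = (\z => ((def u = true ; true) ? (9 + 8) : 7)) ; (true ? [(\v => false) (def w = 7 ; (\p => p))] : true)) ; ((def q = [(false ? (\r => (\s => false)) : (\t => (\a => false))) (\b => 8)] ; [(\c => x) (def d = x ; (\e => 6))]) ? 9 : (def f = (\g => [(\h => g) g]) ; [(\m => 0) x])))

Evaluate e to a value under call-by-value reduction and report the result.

Answer: 0

Trace:
step 0: (let x = (let y = (\z.(if (let u = true in true) then (9 + 8) else 7)) in (if true then ((\v.false) (let w = 7 in (\p.p))) else true)) in (if (let q = ((if false then (\r.(\s.false)) else (\t.(\a.false))) (\b.8)) in ((\c.x) (let d = x in (\e.6)))) then 9 else (let f = (\g.((\h.g) g)) in ((\m.0) x))))
step 1: [let@0] (let x = (if true then ((\v.false) (let w = 7 in (\p.p))) else true) in (if (let q = ((if false then (\r.(\s.false)) else (\t.(\a.false))) (\b.8)) in ((\c.x) (let d = x in (\e.6)))) then 9 else (let f = (\g.((\h.g) g)) in ((\m.0) x))))
step 2: [if@0] (let x = ((\v.false) (let w = 7 in (\p.p))) in (if (let q = ((if false then (\r.(\s.false)) else (\t.(\a.false))) (\b.8)) in ((\c.x) (let d = x in (\e.6)))) then 9 else (let f = (\g.((\h.g) g)) in ((\m.0) x))))
step 3: [let@0.1] (let x = ((\v.false) (\p.p)) in (if (let q = ((if false then (\r.(\s.false)) else (\t.(\a.false))) (\b.8)) in ((\c.x) (let d = x in (\e.6)))) then 9 else (let f = (\g.((\h.g) g)) in ((\m.0) x))))
step 4: [beta@0] (let x = false in (if (let q = ((if false then (\r.(\s.false)) else (\t.(\a.false))) (\b.8)) in ((\c.x) (let d = x in (\e.6)))) then 9 else (let f = (\g.((\h.g) g)) in ((\m.0) x))))
step 5: [let@root] (if (let q = ((if false then (\r.(\s.false)) else (\t.(\a.false))) (\b.8)) in ((\c.false) (let d = false in (\e.6)))) then 9 else (let f = (\g.((\h.g) g)) in ((\m.0) false)))
step 6: [if@0.0.0] (if (let q = ((\t.(\a.false)) (\b.8)) in ((\c.false) (let d = false in (\e.6)))) then 9 else (let f = (\g.((\h.g) g)) in ((\m.0) false)))
step 7: [beta@0.0] (if (let q = (\a.false) in ((\c.false) (let d = false in (\e.6)))) then 9 else (let f = (\g.((\h.g) g)) in ((\m.0) false)))
step 8: [let@0] (if ((\c.false) (let d = false in (\e.6))) then 9 else (let f = (\g.((\h.g) g)) in ((\m.0) false)))
step 9: [let@0.1] (if ((\c.false) (\e.6)) then 9 else (let f = (\g.((\h.g) g)) in ((\m.0) false)))
step 10: [beta@0] (if false then 9 else (let f = (\g.((\h.g) g)) in ((\m.0) false)))
step 11: [if@root] (let f = (\g.((\h.g) g)) in ((\m.0) false))
step 12: [let@root] ((\m.0) false)
step 13: [beta@root] 0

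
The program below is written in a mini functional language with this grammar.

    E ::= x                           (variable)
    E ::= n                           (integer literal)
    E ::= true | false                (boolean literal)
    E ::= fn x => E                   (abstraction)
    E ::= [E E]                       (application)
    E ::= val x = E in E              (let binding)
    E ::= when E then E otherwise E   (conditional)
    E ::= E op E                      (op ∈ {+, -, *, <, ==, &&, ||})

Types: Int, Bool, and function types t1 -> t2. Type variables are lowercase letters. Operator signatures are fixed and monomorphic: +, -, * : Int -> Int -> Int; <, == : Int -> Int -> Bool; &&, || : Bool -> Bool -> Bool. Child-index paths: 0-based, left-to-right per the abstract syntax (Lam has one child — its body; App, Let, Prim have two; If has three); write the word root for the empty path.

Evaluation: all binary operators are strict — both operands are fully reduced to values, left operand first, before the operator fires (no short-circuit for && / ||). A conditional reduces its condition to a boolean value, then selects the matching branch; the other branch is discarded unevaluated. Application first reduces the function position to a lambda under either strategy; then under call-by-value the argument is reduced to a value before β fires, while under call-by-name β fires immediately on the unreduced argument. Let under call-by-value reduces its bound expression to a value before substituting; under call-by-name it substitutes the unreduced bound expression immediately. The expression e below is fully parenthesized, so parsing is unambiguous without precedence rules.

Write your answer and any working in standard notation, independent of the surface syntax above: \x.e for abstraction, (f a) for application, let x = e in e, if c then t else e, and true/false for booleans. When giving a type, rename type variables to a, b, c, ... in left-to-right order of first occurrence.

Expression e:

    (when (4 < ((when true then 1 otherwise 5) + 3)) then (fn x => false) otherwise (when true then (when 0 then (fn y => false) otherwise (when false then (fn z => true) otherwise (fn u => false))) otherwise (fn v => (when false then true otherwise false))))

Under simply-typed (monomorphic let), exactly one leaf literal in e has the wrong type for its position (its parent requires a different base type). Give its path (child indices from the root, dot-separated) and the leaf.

Derivation:
  unify Int ~ Int
  unify Bool ~ Bool
  unify Int ~ Int
  unify Int ~ Int
  unify Int ~ Int
  unify Int ~ Int
  unify Bool ~ Bool
\x._ : a -> Bool
  unify Bool ~ Bool
  unify Int ~ Bool
  FAIL: mismatch Int ~ Bool

Answer: 2.1.0 : 0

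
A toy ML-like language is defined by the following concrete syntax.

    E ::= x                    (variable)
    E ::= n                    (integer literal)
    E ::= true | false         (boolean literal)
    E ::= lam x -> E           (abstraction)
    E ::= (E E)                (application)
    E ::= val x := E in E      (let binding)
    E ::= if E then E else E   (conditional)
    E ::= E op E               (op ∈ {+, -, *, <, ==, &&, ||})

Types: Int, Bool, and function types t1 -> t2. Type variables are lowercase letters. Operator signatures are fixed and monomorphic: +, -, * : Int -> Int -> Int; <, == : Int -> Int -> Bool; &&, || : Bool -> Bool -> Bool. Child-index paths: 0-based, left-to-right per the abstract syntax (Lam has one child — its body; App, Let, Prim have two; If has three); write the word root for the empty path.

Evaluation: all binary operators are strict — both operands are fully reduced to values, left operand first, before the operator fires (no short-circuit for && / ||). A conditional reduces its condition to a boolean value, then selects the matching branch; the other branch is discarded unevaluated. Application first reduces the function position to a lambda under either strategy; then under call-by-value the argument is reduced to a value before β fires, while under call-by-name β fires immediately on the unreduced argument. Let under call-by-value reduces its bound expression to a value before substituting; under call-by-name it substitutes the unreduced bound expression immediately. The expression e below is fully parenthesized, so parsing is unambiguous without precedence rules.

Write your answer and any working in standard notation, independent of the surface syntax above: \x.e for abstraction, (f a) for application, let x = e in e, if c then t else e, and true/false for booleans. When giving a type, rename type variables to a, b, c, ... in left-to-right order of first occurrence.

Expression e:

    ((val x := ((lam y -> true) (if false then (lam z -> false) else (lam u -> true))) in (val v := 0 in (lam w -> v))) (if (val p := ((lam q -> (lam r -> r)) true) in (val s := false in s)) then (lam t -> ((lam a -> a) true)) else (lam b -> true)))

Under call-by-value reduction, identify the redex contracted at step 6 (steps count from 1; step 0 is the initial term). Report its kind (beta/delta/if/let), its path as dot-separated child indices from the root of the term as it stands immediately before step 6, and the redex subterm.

Trace:
step 0: ((let x = ((\y.true) (if false then (\z.false) else (\u.true))) in (let v = 0 in (\w.v))) (if (let p = ((\q.(\r.r)) true) in (let s = false in s)) then (\t.((\a.a) true)) else (\b.true)))
step 1: [if@0.0.1] ((let x = ((\y.true) (\u.true)) in (let v = 0 in (\w.v))) (if (let p = ((\q.(\r.r)) true) in (let s = false in s)) then (\t.((\a.a) true)) else (\b.true)))
step 2: [beta@0.0] ((let x = true in (let v = 0 in (\w.v))) (if (let p = ((\q.(\r.r)) true) in (let s = false in s)) then (\t.((\a.a) true)) else (\b.true)))
step 3: [let@0] ((let v = 0 in (\w.v)) (if (let p = ((\q.(\r.r)) true) in (let s = false in s)) then (\t.((\a.a) true)) else (\b.true)))
step 4: [let@0] ((\w.0) (if (let p = ((\q.(\r.r)) true) in (let s = false in s)) then (\t.((\a.a) true)) else (\b.true)))
step 5: [beta@1.0.0] ((\w.0) (if (let p = (\r.r) in (let s = false in s)) then (\t.((\a.a) true)) else (\b.true)))
step 6: [let@1.0] ((\w.0) (if (let s = false in s) then (\t.((\a.a) true)) else (\b.true)))

Answer: let at 1.0 : (let p = (\r.r) in (let s = false in s))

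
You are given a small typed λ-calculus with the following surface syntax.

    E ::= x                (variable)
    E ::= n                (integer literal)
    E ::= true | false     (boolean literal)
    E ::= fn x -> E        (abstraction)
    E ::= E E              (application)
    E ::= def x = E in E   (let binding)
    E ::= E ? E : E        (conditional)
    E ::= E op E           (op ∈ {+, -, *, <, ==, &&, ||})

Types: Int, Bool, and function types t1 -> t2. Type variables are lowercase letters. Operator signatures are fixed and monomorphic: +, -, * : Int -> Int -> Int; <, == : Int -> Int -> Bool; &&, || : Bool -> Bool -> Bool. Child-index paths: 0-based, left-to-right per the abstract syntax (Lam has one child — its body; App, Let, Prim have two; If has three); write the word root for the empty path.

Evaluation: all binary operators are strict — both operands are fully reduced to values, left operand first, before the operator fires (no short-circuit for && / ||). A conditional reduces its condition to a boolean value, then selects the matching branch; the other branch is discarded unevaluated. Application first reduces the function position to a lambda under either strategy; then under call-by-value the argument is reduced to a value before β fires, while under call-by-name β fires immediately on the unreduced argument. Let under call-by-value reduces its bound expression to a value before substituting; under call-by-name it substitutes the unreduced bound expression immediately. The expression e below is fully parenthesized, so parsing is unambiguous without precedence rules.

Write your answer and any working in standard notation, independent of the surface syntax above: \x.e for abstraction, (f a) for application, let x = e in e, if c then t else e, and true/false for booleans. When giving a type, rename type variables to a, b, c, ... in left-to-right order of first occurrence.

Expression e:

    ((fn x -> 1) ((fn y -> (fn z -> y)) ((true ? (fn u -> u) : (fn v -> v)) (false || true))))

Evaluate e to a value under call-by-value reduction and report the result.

Answer: 1

Derivation:
step 0: ((\x.1) ((\y.(\z.y)) ((if true then (\u.u) else (\v.v)) (false || true))))
step 1: [if@1.1.0] ((\x.1) ((\y.(\z.y)) ((\u.u) (false || true))))
step 2: [delta@1.1.1] ((\x.1) ((\y.(\z.y)) ((\u.u) true)))
step 3: [beta@1.1] ((\x.1) ((\y.(\z.y)) true))
step 4: [beta@1] ((\x.1) (\z.true))
step 5: [beta@root] 1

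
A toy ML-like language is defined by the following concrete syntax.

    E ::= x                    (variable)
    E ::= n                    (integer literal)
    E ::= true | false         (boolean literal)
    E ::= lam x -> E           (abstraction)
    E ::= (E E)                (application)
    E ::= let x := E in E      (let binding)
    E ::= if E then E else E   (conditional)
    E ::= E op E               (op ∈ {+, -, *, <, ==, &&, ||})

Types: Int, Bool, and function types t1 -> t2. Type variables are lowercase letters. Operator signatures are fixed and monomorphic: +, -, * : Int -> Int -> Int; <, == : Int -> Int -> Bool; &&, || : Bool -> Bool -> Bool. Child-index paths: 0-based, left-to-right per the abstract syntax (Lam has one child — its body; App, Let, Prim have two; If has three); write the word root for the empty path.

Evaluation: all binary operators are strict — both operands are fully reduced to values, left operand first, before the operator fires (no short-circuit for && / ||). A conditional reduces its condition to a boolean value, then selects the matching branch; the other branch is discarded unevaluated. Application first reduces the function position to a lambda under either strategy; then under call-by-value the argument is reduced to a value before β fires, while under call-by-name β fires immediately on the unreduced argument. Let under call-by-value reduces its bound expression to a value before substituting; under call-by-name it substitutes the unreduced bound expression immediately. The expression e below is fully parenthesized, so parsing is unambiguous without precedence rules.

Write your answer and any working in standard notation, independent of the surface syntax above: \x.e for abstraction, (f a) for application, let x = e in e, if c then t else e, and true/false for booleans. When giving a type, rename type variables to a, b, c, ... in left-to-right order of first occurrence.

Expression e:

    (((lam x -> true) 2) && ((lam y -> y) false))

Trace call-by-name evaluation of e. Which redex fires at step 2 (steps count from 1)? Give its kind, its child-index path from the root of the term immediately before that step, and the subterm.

Working:
step 0: (((\x.true) 2) && ((\y.y) false))
step 1: [beta@0] (true && ((\y.y) false))
step 2: [beta@1] (true && false)

Answer: beta at 1 : ((\y.y) false)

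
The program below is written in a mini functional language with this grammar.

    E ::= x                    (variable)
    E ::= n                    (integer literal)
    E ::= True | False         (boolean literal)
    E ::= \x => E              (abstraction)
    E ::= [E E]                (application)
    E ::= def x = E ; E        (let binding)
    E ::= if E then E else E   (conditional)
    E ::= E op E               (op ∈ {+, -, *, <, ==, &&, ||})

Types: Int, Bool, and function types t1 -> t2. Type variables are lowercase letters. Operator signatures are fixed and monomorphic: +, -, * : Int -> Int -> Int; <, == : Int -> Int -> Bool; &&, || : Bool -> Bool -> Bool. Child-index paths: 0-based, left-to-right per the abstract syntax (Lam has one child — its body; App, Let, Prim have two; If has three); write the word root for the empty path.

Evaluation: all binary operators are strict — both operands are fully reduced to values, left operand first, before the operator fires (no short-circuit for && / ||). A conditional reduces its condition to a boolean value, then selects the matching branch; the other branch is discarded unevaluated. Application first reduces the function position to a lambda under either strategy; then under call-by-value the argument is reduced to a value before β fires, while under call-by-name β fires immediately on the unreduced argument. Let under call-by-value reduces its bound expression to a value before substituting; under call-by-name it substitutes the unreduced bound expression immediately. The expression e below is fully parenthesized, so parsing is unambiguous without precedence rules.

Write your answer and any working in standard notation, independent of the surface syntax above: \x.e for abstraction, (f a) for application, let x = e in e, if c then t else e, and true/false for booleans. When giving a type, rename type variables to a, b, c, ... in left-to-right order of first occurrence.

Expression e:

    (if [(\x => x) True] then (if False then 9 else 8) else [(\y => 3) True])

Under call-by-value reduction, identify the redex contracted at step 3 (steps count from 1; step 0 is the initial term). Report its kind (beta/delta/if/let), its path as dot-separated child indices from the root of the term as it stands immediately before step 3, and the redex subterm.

Answer: if at root : (if false then 9 else 8)

Working:
step 0: (if ((\x.x) true) then (if false then 9 else 8) else ((\y.3) true))
step 1: [beta@0] (if true then (if false then 9 else 8) else ((\y.3) true))
step 2: [if@root] (if false then 9 else 8)
step 3: [if@root] 8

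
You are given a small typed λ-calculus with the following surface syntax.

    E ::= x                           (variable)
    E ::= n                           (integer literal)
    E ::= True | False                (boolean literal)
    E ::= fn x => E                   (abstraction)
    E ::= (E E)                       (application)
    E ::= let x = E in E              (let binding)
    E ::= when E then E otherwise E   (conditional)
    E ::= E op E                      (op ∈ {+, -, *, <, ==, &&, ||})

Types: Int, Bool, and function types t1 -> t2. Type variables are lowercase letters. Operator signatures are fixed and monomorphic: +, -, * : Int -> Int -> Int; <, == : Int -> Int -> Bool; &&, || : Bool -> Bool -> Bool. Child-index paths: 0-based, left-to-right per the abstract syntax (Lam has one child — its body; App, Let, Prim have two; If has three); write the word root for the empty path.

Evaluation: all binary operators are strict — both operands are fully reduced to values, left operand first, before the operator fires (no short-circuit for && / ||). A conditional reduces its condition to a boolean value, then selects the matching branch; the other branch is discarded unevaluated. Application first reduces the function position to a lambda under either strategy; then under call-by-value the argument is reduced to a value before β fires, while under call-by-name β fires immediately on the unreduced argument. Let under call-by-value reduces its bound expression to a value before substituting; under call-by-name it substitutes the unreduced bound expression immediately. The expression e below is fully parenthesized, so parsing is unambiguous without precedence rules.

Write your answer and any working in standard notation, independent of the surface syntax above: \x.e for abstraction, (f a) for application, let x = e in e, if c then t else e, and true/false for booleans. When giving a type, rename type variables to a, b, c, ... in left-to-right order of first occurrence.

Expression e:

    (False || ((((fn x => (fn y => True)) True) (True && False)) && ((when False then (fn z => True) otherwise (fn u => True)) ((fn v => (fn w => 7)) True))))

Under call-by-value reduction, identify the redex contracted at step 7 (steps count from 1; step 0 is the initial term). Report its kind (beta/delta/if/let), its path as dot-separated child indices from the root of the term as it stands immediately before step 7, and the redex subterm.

Answer: delta at 1 : (true && true)

Trace:
step 0: (false || ((((\x.(\y.true)) true) (true && false)) && ((if false then (\z.true) else (\u.true)) ((\v.(\w.7)) true))))
step 1: [beta@1.0.0] (false || (((\y.true) (true && false)) && ((if false then (\z.true) else (\u.true)) ((\v.(\w.7)) true))))
step 2: [delta@1.0.1] (false || (((\y.true) false) && ((if false then (\z.true) else (\u.true)) ((\v.(\w.7)) true))))
step 3: [beta@1.0] (false || (true && ((if false then (\z.true) else (\u.true)) ((\v.(\w.7)) true))))
step 4: [if@1.1.0] (false || (true && ((\u.true) ((\v.(\w.7)) true))))
step 5: [beta@1.1.1] (false || (true && ((\u.true) (\w.7))))
step 6: [beta@1.1] (false || (true && true))
step 7: [delta@1] (false || true)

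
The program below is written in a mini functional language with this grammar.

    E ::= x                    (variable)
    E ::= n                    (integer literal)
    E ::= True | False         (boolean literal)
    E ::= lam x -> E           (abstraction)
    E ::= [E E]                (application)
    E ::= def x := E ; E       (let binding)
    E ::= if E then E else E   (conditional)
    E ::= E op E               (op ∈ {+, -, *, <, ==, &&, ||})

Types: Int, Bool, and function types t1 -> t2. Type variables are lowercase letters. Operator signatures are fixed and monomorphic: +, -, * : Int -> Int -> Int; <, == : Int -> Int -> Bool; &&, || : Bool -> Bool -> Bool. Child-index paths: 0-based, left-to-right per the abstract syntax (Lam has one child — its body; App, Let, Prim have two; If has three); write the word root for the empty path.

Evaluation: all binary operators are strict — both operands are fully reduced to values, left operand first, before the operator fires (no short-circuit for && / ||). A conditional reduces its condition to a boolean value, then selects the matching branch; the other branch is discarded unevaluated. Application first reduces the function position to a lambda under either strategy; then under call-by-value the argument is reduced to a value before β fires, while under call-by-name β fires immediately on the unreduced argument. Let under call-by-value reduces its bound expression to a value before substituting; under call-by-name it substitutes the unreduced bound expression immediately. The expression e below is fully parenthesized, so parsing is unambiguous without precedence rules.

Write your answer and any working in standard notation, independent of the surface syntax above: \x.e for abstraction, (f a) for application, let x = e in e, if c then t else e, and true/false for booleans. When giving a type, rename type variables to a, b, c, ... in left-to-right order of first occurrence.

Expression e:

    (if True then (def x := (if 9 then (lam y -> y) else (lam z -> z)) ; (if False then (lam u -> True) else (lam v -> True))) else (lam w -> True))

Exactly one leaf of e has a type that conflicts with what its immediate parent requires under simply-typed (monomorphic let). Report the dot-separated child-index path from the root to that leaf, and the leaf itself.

Answer: 1.0.0 : 9

Derivation:
  unify Bool ~ Bool
  unify Int ~ Bool
  FAIL: mismatch Int ~ Bool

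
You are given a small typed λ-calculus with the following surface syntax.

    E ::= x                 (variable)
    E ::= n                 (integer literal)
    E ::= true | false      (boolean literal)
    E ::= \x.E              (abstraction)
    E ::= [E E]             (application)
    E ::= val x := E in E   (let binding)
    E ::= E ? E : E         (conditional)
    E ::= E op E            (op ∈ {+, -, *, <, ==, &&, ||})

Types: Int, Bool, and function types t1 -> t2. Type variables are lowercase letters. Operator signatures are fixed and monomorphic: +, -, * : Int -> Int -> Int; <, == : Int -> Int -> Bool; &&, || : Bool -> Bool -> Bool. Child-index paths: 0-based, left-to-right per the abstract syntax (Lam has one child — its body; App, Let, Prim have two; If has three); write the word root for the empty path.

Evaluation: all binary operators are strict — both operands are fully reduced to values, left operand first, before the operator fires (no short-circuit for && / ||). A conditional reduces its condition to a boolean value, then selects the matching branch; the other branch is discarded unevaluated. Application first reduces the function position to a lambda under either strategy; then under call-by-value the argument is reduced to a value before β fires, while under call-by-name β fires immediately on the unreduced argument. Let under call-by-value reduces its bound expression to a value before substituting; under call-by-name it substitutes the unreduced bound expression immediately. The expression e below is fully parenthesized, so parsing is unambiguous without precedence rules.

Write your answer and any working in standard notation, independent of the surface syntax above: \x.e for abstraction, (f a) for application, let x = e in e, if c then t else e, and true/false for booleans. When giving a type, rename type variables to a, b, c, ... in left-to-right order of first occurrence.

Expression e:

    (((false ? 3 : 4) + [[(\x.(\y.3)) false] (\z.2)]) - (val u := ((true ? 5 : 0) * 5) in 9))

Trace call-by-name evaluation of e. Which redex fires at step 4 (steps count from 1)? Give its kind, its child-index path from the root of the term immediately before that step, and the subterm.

Working:
step 0: (((if false then 3 else 4) + (((\x.(\y.3)) false) (\z.2))) - (let u = ((if true then 5 else 0) * 5) in 9))
step 1: [if@0.0] ((4 + (((\x.(\y.3)) false) (\z.2))) - (let u = ((if true then 5 else 0) * 5) in 9))
step 2: [beta@0.1.0] ((4 + ((\y.3) (\z.2))) - (let u = ((if true then 5 else 0) * 5) in 9))
step 3: [beta@0.1] ((4 + 3) - (let u = ((if true then 5 else 0) * 5) in 9))
step 4: [delta@0] (7 - (let u = ((if true then 5 else 0) * 5) in 9))

Answer: delta at 0 : (4 + 3)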